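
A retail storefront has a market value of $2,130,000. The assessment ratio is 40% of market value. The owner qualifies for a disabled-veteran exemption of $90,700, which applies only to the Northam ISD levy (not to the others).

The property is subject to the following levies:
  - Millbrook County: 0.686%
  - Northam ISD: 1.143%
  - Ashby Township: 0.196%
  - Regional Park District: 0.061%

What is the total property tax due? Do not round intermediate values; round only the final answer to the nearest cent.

$16,736.02

Assessed value = $2,130,000 × 0.4 = $852,000
Millbrook County: $852,000 × 0.00686 = $5,844.72
Northam ISD: ($852,000 − $90,700) × 0.01143 = $761,300 × 0.01143 = $8,701.659
Ashby Township: $852,000 × 0.00196 = $1,669.92
Regional Park District: $852,000 × 0.00061 = $519.72
Total = $16,736.019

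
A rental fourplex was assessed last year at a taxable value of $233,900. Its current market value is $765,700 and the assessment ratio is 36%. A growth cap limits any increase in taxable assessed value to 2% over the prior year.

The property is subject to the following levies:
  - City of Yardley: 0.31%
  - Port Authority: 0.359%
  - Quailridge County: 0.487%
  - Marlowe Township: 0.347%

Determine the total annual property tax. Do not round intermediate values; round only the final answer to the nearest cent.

$3,585.83

Uncapped assessed value = $765,700 × 0.36 = $275,652
Cap limit = $233,900 × 1.02 = $238,578
Taxable assessed value = min($275,652, $238,578) = $238,578 (cap binds)
City of Yardley: $238,578 × 0.0031 = $739.5918
Port Authority: $238,578 × 0.00359 = $856.49502
Quailridge County: $238,578 × 0.00487 = $1,161.87486
Marlowe Township: $238,578 × 0.00347 = $827.86566
Total = $3,585.82734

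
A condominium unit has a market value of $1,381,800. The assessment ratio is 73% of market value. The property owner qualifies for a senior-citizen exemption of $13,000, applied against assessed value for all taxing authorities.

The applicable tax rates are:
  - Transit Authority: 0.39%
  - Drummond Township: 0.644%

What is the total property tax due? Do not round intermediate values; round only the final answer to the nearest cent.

$10,295.68

Assessed value = $1,381,800 × 0.73 = $1,008,714
Taxable value = $1,008,714 − $13,000 = $995,714
Transit Authority: $995,714 × 0.0039 = $3,883.2846
Drummond Township: $995,714 × 0.00644 = $6,412.39816
Total = $3,883.2846 + $6,412.39816 = $10,295.68276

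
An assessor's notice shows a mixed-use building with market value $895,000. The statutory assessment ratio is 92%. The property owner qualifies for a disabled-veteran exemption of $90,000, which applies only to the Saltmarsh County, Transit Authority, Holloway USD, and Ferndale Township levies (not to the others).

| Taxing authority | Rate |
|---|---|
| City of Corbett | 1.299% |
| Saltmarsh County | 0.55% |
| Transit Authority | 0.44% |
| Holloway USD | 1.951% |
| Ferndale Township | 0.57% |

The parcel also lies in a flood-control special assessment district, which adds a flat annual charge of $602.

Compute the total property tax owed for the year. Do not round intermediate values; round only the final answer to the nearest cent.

Assessed value = $895,000 × 0.92 = $823,400
City of Corbett: $823,400 × 0.01299 = $10,695.966
Saltmarsh County: ($823,400 − $90,000) × 0.0055 = $733,400 × 0.0055 = $4,033.7
Transit Authority: ($823,400 − $90,000) × 0.0044 = $733,400 × 0.0044 = $3,226.96
Holloway USD: ($823,400 − $90,000) × 0.01951 = $733,400 × 0.01951 = $14,308.634
Ferndale Township: ($823,400 − $90,000) × 0.0057 = $733,400 × 0.0057 = $4,180.38
Levies subtotal = $36,445.64
Total = $36,445.64 + $602 = $37,047.64

$37,047.64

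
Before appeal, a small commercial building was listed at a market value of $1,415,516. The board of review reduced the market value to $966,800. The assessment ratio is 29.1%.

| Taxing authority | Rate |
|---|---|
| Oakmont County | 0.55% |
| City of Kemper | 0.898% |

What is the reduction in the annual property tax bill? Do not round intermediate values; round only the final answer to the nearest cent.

$1,890.75

Old assessed value = $1,415,516 × 0.291 = $411,915.156
New assessed value = $966,800 × 0.291 = $281,338.8
Combined rate = 0.0055 + 0.00898 = 0.01448
Old tax = $411,915.156 × 0.01448 = $5,964.53145888
New tax = $281,338.8 × 0.01448 = $4,073.785824
Reduction = $5,964.53145888 − $4,073.785824 = $1,890.74563488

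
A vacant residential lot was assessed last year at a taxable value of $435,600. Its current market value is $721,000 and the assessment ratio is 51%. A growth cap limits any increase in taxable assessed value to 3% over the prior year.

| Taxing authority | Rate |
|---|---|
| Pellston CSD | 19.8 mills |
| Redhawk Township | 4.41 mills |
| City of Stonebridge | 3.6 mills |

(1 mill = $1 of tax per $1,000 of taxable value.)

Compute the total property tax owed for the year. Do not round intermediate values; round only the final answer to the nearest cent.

Uncapped assessed value = $721,000 × 0.51 = $367,710
Cap limit = $435,600 × 1.03 = $448,668
Taxable assessed value = min($367,710, $448,668) = $367,710 (cap does not bind)
Pellston CSD: $367,710 × 0.0198 = $7,280.658
Redhawk Township: $367,710 × 0.00441 = $1,621.6011
City of Stonebridge: $367,710 × 0.0036 = $1,323.756
Total = $10,226.0151

$10,226.02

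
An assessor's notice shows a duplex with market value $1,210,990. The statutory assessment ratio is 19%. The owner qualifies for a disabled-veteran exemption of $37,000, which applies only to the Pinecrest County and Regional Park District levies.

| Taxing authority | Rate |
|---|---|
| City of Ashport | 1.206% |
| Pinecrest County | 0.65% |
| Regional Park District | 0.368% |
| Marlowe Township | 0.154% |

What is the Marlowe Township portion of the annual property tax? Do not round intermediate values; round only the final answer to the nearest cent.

$354.34

Assessed value = $1,210,990 × 0.19 = $230,088.1
Marlowe Township taxable value = $230,088.1 (exemption does not apply)
Marlowe Township levy = $230,088.1 × 0.00154 = $354.335674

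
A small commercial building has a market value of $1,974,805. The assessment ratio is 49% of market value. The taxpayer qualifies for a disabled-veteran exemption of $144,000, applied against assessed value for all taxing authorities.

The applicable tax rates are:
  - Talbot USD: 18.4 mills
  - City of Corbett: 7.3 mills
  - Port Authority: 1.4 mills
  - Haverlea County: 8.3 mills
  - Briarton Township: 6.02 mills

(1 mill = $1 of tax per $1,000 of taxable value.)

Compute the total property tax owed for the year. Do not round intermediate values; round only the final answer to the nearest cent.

Assessed value = $1,974,805 × 0.49 = $967,654.45
Taxable value = $967,654.45 − $144,000 = $823,654.45
Talbot USD: $823,654.45 × 0.0184 = $15,155.24188
City of Corbett: $823,654.45 × 0.0073 = $6,012.677485
Port Authority: $823,654.45 × 0.0014 = $1,153.11623
Haverlea County: $823,654.45 × 0.0083 = $6,836.331935
Briarton Township: $823,654.45 × 0.00602 = $4,958.399789
Total = $15,155.24188 + $6,012.677485 + $1,153.11623 + $6,836.331935 + $4,958.399789 = $34,115.767319

$34,115.77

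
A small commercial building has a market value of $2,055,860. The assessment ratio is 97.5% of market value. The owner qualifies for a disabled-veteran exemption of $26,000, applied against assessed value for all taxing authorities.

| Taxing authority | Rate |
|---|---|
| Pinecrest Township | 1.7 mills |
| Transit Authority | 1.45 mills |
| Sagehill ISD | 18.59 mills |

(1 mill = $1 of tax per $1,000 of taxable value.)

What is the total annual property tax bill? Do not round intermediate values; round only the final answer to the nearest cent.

$43,011.80

Assessed value = $2,055,860 × 0.975 = $2,004,463.5
Taxable value = $2,004,463.5 − $26,000 = $1,978,463.5
Pinecrest Township: $1,978,463.5 × 0.0017 = $3,363.38795
Transit Authority: $1,978,463.5 × 0.00145 = $2,868.772075
Sagehill ISD: $1,978,463.5 × 0.01859 = $36,779.636465
Total = $3,363.38795 + $2,868.772075 + $36,779.636465 = $43,011.79649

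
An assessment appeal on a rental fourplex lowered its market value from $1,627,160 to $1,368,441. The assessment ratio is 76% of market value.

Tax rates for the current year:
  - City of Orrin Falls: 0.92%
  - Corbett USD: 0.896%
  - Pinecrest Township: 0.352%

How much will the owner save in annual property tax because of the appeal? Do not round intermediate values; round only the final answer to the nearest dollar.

Old assessed value = $1,627,160 × 0.76 = $1,236,641.6
New assessed value = $1,368,441 × 0.76 = $1,040,015.16
Combined rate = 0.0092 + 0.00896 + 0.00352 = 0.02168
Old tax = $1,236,641.6 × 0.02168 = $26,810.389888
New tax = $1,040,015.16 × 0.02168 = $22,547.5286688
Reduction = $26,810.389888 − $22,547.5286688 = $4,262.8612192

$4,263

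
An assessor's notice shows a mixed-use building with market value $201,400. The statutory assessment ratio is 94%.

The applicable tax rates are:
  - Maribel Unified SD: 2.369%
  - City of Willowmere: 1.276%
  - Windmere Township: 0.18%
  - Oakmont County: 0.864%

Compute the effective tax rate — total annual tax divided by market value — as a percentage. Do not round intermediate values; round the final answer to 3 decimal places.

Assessed value = $201,400 × 0.94 = $189,316
Maribel Unified SD: $189,316 × 0.02369 = $4,484.89604
City of Willowmere: $189,316 × 0.01276 = $2,415.67216
Windmere Township: $189,316 × 0.0018 = $340.7688
Oakmont County: $189,316 × 0.00864 = $1,635.69024
Total tax = $8,877.02724
Effective rate = $8,877.02724 ÷ $201,400 = 4.408% of market value

4.408%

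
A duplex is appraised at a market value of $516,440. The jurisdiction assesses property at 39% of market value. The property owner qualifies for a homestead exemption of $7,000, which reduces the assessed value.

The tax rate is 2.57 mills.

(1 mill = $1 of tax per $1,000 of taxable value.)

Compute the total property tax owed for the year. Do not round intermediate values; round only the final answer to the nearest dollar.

$500

Assessed value = $516,440 × 0.39 = $201,411.6
Taxable value = $201,411.6 − $7,000 = $194,411.6
Tax = $194,411.6 × 0.00257 = $499.637812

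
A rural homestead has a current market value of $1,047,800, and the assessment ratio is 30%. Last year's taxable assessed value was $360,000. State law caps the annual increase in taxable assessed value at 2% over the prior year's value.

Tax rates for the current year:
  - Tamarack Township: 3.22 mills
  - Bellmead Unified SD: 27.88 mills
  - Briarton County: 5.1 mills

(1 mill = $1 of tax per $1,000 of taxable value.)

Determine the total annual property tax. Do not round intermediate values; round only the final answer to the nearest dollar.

Uncapped assessed value = $1,047,800 × 0.3 = $314,340
Cap limit = $360,000 × 1.02 = $367,200
Taxable assessed value = min($314,340, $367,200) = $314,340 (cap does not bind)
Tamarack Township: $314,340 × 0.00322 = $1,012.1748
Bellmead Unified SD: $314,340 × 0.02788 = $8,763.7992
Briarton County: $314,340 × 0.0051 = $1,603.134
Total = $11,379.108

$11,379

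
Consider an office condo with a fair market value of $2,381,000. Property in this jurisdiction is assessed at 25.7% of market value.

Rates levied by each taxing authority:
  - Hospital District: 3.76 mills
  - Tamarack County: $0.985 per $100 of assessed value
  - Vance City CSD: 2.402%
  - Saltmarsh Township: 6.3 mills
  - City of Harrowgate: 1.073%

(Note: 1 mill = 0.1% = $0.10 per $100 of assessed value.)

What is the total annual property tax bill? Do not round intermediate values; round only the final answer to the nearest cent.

Assessed value = $2,381,000 × 0.257 = $611,917
Hospital District: $611,917 × 0.00376 = $2,300.80792
Tamarack County: $611,917 × 0.00985 = $6,027.38245
Vance City CSD: $611,917 × 0.02402 = $14,698.24634
Saltmarsh Township: $611,917 × 0.0063 = $3,855.0771
City of Harrowgate: $611,917 × 0.01073 = $6,565.86941
Total = $33,447.38322

$33,447.38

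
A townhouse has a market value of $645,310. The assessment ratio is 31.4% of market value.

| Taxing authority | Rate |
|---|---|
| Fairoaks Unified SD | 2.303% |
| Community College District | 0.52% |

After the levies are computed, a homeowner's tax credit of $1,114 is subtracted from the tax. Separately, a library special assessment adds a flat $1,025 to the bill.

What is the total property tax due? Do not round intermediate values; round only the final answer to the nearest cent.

Assessed value = $645,310 × 0.314 = $202,627.34
Fairoaks Unified SD: $202,627.34 × 0.02303 = $4,666.5076402
Community College District: $202,627.34 × 0.0052 = $1,053.662168
Levies subtotal = $5,720.1698082
After credit = $5,720.1698082 − $1,114 = $4,606.1698082
Total = $4,606.1698082 + $1,025 = $5,631.1698082

$5,631.17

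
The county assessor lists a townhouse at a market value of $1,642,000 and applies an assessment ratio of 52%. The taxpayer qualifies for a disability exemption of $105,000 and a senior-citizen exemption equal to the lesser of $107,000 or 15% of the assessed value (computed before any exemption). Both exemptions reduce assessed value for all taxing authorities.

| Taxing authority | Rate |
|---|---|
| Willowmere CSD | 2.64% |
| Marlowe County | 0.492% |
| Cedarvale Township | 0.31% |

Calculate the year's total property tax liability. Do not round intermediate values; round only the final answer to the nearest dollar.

Assessed value = $1,642,000 × 0.52 = $853,840
Senior-citizen exemption = min($107,000, 15% × $853,840) = min($107,000, $128,076) = $107,000 (dollar cap binds)
Taxable value = $853,840 − $105,000 − $107,000 = $641,840
Willowmere CSD: $641,840 × 0.0264 = $16,944.576
Marlowe County: $641,840 × 0.00492 = $3,157.8528
Cedarvale Township: $641,840 × 0.0031 = $1,989.704
Total = $22,092.1328

$22,092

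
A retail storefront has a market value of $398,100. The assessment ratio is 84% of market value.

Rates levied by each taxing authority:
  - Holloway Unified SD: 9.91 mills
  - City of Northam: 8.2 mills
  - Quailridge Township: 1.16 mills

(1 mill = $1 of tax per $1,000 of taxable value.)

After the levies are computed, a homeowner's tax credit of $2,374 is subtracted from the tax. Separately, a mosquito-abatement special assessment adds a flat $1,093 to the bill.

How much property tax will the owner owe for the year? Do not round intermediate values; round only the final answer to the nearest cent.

Assessed value = $398,100 × 0.84 = $334,404
Holloway Unified SD: $334,404 × 0.00991 = $3,313.94364
City of Northam: $334,404 × 0.0082 = $2,742.1128
Quailridge Township: $334,404 × 0.00116 = $387.90864
Levies subtotal = $6,443.96508
After credit = $6,443.96508 − $2,374 = $4,069.96508
Total = $4,069.96508 + $1,093 = $5,162.96508

$5,162.97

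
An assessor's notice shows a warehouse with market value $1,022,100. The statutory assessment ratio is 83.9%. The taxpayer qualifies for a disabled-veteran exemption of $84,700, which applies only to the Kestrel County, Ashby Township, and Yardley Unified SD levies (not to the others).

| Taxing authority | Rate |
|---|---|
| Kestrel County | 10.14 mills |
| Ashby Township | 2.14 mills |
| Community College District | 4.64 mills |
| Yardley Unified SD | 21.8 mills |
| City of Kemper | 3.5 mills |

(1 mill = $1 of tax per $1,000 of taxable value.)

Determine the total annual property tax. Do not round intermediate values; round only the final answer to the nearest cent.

Assessed value = $1,022,100 × 0.839 = $857,541.9
Kestrel County: ($857,541.9 − $84,700) × 0.01014 = $772,841.9 × 0.01014 = $7,836.616866
Ashby Township: ($857,541.9 − $84,700) × 0.00214 = $772,841.9 × 0.00214 = $1,653.881666
Community College District: $857,541.9 × 0.00464 = $3,978.994416
Yardley Unified SD: ($857,541.9 − $84,700) × 0.0218 = $772,841.9 × 0.0218 = $16,847.95342
City of Kemper: $857,541.9 × 0.0035 = $3,001.39665
Total = $33,318.843018

$33,318.84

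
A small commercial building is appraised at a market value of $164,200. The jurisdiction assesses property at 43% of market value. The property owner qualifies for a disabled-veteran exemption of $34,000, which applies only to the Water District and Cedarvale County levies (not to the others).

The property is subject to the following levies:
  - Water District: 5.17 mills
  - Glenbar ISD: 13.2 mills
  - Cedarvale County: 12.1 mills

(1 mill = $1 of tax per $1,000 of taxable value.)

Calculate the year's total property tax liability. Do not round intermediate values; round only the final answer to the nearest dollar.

$1,564

Assessed value = $164,200 × 0.43 = $70,606
Water District: ($70,606 − $34,000) × 0.00517 = $36,606 × 0.00517 = $189.25302
Glenbar ISD: $70,606 × 0.0132 = $931.9992
Cedarvale County: ($70,606 − $34,000) × 0.0121 = $36,606 × 0.0121 = $442.9326
Total = $1,564.18482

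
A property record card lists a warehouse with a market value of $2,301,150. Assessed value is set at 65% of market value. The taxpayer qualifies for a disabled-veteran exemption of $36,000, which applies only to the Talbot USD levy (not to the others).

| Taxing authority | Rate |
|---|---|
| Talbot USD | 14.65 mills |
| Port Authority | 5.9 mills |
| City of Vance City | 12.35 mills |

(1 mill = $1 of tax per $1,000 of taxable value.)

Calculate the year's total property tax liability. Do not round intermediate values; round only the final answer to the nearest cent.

Assessed value = $2,301,150 × 0.65 = $1,495,747.5
Talbot USD: ($1,495,747.5 − $36,000) × 0.01465 = $1,459,747.5 × 0.01465 = $21,385.300875
Port Authority: $1,495,747.5 × 0.0059 = $8,824.91025
City of Vance City: $1,495,747.5 × 0.01235 = $18,472.481625
Total = $48,682.69275

$48,682.69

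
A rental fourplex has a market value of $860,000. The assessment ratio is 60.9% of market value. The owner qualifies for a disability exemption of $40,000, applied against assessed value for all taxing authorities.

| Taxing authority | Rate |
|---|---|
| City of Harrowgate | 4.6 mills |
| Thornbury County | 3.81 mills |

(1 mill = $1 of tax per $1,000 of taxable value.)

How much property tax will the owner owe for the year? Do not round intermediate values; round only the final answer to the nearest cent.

$4,068.25

Assessed value = $860,000 × 0.609 = $523,740
Taxable value = $523,740 − $40,000 = $483,740
City of Harrowgate: $483,740 × 0.0046 = $2,225.204
Thornbury County: $483,740 × 0.00381 = $1,843.0494
Total = $2,225.204 + $1,843.0494 = $4,068.2534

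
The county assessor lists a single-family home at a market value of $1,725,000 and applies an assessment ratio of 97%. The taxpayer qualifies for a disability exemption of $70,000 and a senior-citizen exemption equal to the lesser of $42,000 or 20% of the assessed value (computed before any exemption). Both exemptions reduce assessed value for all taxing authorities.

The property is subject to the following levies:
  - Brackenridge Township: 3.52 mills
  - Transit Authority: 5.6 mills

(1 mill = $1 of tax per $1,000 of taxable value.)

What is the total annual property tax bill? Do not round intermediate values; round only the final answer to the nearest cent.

Assessed value = $1,725,000 × 0.97 = $1,673,250
Senior-citizen exemption = min($42,000, 20% × $1,673,250) = min($42,000, $334,650) = $42,000 (dollar cap binds)
Taxable value = $1,673,250 − $70,000 − $42,000 = $1,561,250
Brackenridge Township: $1,561,250 × 0.00352 = $5,495.6
Transit Authority: $1,561,250 × 0.0056 = $8,743
Total = $14,238.6

$14,238.60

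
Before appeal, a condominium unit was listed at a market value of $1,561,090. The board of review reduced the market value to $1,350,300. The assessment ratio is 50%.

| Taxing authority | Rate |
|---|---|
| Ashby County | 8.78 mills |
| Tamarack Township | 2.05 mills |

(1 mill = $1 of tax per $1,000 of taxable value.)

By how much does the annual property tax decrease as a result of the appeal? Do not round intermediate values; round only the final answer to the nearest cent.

Old assessed value = $1,561,090 × 0.5 = $780,545
New assessed value = $1,350,300 × 0.5 = $675,150
Combined rate = 0.00878 + 0.00205 = 0.01083
Old tax = $780,545 × 0.01083 = $8,453.30235
New tax = $675,150 × 0.01083 = $7,311.8745
Reduction = $8,453.30235 − $7,311.8745 = $1,141.42785

$1,141.43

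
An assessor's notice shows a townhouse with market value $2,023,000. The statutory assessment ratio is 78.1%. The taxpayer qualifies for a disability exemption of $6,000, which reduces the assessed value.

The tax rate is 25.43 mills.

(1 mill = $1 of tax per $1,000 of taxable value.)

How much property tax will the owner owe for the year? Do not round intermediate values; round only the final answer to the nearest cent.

Assessed value = $2,023,000 × 0.781 = $1,579,963
Taxable value = $1,579,963 − $6,000 = $1,573,963
Tax = $1,573,963 × 0.02543 = $40,025.87909

$40,025.88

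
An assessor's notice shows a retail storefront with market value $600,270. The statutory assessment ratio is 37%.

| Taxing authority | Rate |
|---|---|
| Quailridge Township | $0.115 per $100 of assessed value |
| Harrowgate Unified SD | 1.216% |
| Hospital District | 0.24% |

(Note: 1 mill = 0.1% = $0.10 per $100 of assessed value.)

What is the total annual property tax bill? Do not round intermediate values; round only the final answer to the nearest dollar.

$3,489

Assessed value = $600,270 × 0.37 = $222,099.9
Quailridge Township: $222,099.9 × 0.00115 = $255.414885
Harrowgate Unified SD: $222,099.9 × 0.01216 = $2,700.734784
Hospital District: $222,099.9 × 0.0024 = $533.03976
Total = $3,489.189429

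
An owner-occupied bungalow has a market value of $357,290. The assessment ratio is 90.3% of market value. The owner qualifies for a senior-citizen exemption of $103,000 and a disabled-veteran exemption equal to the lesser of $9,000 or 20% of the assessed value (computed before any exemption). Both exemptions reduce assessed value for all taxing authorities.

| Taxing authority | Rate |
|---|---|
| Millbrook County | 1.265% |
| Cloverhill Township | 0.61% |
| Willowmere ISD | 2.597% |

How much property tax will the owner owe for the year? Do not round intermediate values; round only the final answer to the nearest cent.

$9,419.50

Assessed value = $357,290 × 0.903 = $322,632.87
Disabled-veteran exemption = min($9,000, 20% × $322,632.87) = min($9,000, $64,526.574) = $9,000 (dollar cap binds)
Taxable value = $322,632.87 − $103,000 − $9,000 = $210,632.87
Millbrook County: $210,632.87 × 0.01265 = $2,664.5058055
Cloverhill Township: $210,632.87 × 0.0061 = $1,284.860507
Willowmere ISD: $210,632.87 × 0.02597 = $5,470.1356339
Total = $9,419.5019464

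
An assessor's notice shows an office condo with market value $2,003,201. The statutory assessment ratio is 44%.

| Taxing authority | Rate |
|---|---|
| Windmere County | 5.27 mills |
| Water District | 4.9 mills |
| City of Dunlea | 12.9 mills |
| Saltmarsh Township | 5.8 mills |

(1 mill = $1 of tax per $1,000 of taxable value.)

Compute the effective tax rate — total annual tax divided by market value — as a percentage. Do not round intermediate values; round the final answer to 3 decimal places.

Assessed value = $2,003,201 × 0.44 = $881,408.44
Windmere County: $881,408.44 × 0.00527 = $4,645.0224788
Water District: $881,408.44 × 0.0049 = $4,318.901356
City of Dunlea: $881,408.44 × 0.0129 = $11,370.168876
Saltmarsh Township: $881,408.44 × 0.0058 = $5,112.168952
Total tax = $25,446.2616628
Effective rate = $25,446.2616628 ÷ $2,003,201 = 1.270% of market value

1.270%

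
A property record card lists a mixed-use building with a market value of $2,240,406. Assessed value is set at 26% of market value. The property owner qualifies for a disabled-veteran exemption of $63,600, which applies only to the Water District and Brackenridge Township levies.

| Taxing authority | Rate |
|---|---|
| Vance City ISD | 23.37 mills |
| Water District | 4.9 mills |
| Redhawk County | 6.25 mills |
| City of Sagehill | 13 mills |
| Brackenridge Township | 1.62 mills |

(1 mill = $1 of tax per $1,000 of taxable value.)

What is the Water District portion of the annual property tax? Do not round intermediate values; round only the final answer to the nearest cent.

Assessed value = $2,240,406 × 0.26 = $582,505.56
Water District taxable value = $582,505.56 − $63,600 = $518,905.56
Water District levy = $518,905.56 × 0.0049 = $2,542.637244

$2,542.64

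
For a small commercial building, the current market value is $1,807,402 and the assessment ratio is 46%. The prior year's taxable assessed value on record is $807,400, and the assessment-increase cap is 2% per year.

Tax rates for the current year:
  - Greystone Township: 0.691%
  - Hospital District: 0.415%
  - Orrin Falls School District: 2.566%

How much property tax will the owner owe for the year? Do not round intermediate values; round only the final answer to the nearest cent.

$30,240.68

Uncapped assessed value = $1,807,402 × 0.46 = $831,404.92
Cap limit = $807,400 × 1.02 = $823,548
Taxable assessed value = min($831,404.92, $823,548) = $823,548 (cap binds)
Greystone Township: $823,548 × 0.00691 = $5,690.71668
Hospital District: $823,548 × 0.00415 = $3,417.7242
Orrin Falls School District: $823,548 × 0.02566 = $21,132.24168
Total = $30,240.68256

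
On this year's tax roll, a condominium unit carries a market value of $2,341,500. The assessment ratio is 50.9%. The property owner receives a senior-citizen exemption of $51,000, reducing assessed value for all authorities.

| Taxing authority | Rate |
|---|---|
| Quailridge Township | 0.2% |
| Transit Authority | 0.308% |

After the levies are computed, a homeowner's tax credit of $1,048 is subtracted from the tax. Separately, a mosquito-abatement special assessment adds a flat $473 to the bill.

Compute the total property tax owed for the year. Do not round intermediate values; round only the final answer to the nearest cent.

$5,220.38

Assessed value = $2,341,500 × 0.509 = $1,191,823.5
Taxable value = $1,191,823.5 − $51,000 = $1,140,823.5
Quailridge Township: $1,140,823.5 × 0.002 = $2,281.647
Transit Authority: $1,140,823.5 × 0.00308 = $3,513.73638
Levies subtotal = $5,795.38338
After credit = $5,795.38338 − $1,048 = $4,747.38338
Total = $4,747.38338 + $473 = $5,220.38338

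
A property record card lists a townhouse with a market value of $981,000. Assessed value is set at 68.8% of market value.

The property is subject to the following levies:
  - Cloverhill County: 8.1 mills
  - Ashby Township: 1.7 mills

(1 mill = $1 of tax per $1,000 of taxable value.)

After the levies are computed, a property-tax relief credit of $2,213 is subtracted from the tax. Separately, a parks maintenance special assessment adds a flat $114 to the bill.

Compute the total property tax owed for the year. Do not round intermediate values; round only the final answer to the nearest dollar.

Assessed value = $981,000 × 0.688 = $674,928
Cloverhill County: $674,928 × 0.0081 = $5,466.9168
Ashby Township: $674,928 × 0.0017 = $1,147.3776
Levies subtotal = $6,614.2944
After credit = $6,614.2944 − $2,213 = $4,401.2944
Total = $4,401.2944 + $114 = $4,515.2944

$4,515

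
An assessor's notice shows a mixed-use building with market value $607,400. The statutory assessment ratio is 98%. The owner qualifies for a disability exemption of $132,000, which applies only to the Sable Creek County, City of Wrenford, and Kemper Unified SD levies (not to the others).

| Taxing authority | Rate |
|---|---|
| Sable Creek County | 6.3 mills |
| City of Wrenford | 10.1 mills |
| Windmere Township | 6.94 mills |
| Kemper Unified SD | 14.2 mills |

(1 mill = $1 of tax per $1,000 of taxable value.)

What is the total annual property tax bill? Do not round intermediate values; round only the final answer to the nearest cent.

$18,306.56

Assessed value = $607,400 × 0.98 = $595,252
Sable Creek County: ($595,252 − $132,000) × 0.0063 = $463,252 × 0.0063 = $2,918.4876
City of Wrenford: ($595,252 − $132,000) × 0.0101 = $463,252 × 0.0101 = $4,678.8452
Windmere Township: $595,252 × 0.00694 = $4,131.04888
Kemper Unified SD: ($595,252 − $132,000) × 0.0142 = $463,252 × 0.0142 = $6,578.1784
Total = $18,306.56008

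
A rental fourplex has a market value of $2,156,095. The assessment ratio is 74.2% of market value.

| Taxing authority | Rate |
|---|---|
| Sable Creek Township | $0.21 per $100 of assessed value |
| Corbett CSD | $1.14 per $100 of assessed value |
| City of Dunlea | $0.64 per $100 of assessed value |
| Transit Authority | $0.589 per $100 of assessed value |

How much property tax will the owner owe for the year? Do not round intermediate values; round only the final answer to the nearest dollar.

Assessed value = $2,156,095 × 0.742 = $1,599,822.49
Sable Creek Township: $1,599,822.49 × 0.0021 = $3,359.627229
Corbett CSD: $1,599,822.49 × 0.0114 = $18,237.976386
City of Dunlea: $1,599,822.49 × 0.0064 = $10,238.863936
Transit Authority: $1,599,822.49 × 0.00589 = $9,422.9544661
Total = $3,359.627229 + $18,237.976386 + $10,238.863936 + $9,422.9544661 = $41,259.4220171

$41,259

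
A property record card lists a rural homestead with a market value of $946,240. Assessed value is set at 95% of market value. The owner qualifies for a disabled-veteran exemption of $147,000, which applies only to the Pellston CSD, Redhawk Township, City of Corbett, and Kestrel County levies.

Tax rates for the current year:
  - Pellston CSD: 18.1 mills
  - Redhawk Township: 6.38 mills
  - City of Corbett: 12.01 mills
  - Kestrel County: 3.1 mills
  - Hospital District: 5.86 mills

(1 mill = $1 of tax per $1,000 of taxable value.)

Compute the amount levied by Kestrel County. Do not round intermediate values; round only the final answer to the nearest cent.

$2,330.98

Assessed value = $946,240 × 0.95 = $898,928
Kestrel County taxable value = $898,928 − $147,000 = $751,928
Kestrel County levy = $751,928 × 0.0031 = $2,330.9768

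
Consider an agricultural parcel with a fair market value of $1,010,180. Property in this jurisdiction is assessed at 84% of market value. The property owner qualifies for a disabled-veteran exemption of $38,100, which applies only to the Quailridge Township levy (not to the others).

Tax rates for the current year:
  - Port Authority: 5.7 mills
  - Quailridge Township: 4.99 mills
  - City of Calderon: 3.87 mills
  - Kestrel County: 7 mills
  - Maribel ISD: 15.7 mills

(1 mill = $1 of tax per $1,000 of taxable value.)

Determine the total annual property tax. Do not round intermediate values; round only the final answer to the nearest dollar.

Assessed value = $1,010,180 × 0.84 = $848,551.2
Port Authority: $848,551.2 × 0.0057 = $4,836.74184
Quailridge Township: ($848,551.2 − $38,100) × 0.00499 = $810,451.2 × 0.00499 = $4,044.151488
City of Calderon: $848,551.2 × 0.00387 = $3,283.893144
Kestrel County: $848,551.2 × 0.007 = $5,939.8584
Maribel ISD: $848,551.2 × 0.0157 = $13,322.25384
Total = $31,426.898712

$31,427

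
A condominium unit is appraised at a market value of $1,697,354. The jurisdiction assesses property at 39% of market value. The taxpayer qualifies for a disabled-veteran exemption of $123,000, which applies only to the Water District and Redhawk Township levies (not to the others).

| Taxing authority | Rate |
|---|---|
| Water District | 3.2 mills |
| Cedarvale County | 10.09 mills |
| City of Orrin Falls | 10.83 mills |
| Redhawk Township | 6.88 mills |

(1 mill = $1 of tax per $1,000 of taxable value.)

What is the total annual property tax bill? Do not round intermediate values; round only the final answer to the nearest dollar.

Assessed value = $1,697,354 × 0.39 = $661,968.06
Water District: ($661,968.06 − $123,000) × 0.0032 = $538,968.06 × 0.0032 = $1,724.697792
Cedarvale County: $661,968.06 × 0.01009 = $6,679.2577254
City of Orrin Falls: $661,968.06 × 0.01083 = $7,169.1140898
Redhawk Township: ($661,968.06 − $123,000) × 0.00688 = $538,968.06 × 0.00688 = $3,708.1002528
Total = $19,281.16986

$19,281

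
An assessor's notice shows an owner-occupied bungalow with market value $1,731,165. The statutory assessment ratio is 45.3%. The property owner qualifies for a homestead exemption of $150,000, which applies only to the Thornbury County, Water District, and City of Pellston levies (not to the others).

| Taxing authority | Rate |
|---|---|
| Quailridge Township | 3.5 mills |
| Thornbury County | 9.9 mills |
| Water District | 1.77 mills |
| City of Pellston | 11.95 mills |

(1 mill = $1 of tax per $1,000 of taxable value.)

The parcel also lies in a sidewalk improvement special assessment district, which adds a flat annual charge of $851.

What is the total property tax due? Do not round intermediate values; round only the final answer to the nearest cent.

Assessed value = $1,731,165 × 0.453 = $784,217.745
Quailridge Township: $784,217.745 × 0.0035 = $2,744.7621075
Thornbury County: ($784,217.745 − $150,000) × 0.0099 = $634,217.745 × 0.0099 = $6,278.7556755
Water District: ($784,217.745 − $150,000) × 0.00177 = $634,217.745 × 0.00177 = $1,122.56540865
City of Pellston: ($784,217.745 − $150,000) × 0.01195 = $634,217.745 × 0.01195 = $7,578.90205275
Levies subtotal = $17,724.9852444
Total = $17,724.9852444 + $851 = $18,575.9852444

$18,575.99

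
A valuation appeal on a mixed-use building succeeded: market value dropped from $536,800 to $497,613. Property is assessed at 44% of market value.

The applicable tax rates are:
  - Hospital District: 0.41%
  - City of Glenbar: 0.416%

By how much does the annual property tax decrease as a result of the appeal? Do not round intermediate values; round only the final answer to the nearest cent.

Old assessed value = $536,800 × 0.44 = $236,192
New assessed value = $497,613 × 0.44 = $218,949.72
Combined rate = 0.0041 + 0.00416 = 0.00826
Old tax = $236,192 × 0.00826 = $1,950.94592
New tax = $218,949.72 × 0.00826 = $1,808.5246872
Reduction = $1,950.94592 − $1,808.5246872 = $142.4212328

$142.42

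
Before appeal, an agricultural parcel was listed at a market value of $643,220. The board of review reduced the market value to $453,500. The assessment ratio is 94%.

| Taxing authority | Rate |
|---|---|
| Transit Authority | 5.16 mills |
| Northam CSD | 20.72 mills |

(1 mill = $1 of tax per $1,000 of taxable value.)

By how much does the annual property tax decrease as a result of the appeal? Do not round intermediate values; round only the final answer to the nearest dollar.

Old assessed value = $643,220 × 0.94 = $604,626.8
New assessed value = $453,500 × 0.94 = $426,290
Combined rate = 0.00516 + 0.02072 = 0.02588
Old tax = $604,626.8 × 0.02588 = $15,647.741584
New tax = $426,290 × 0.02588 = $11,032.3852
Reduction = $15,647.741584 − $11,032.3852 = $4,615.356384

$4,615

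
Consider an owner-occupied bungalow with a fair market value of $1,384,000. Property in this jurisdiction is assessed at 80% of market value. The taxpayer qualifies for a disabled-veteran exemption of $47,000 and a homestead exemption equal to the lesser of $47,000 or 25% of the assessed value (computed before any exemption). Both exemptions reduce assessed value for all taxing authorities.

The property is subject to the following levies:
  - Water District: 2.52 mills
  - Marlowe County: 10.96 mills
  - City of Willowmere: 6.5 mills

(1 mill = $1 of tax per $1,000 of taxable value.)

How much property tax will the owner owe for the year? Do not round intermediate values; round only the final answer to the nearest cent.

Assessed value = $1,384,000 × 0.8 = $1,107,200
Homestead exemption = min($47,000, 25% × $1,107,200) = min($47,000, $276,800) = $47,000 (dollar cap binds)
Taxable value = $1,107,200 − $47,000 − $47,000 = $1,013,200
Water District: $1,013,200 × 0.00252 = $2,553.264
Marlowe County: $1,013,200 × 0.01096 = $11,104.672
City of Willowmere: $1,013,200 × 0.0065 = $6,585.8
Total = $20,243.736

$20,243.74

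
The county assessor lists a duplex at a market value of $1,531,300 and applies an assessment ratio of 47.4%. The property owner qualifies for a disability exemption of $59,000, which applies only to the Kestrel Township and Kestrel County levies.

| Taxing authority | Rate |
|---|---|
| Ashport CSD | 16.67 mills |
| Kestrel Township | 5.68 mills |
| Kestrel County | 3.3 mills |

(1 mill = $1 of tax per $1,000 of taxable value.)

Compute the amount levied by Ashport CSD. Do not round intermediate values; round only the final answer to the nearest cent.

$12,099.69

Assessed value = $1,531,300 × 0.474 = $725,836.2
Ashport CSD taxable value = $725,836.2 (exemption does not apply)
Ashport CSD levy = $725,836.2 × 0.01667 = $12,099.689454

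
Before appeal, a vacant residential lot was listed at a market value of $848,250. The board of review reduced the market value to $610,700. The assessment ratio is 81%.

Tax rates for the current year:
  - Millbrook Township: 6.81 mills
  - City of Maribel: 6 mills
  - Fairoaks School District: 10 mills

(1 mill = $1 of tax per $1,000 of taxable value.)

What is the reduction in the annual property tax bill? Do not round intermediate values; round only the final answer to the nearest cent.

$4,389.00

Old assessed value = $848,250 × 0.81 = $687,082.5
New assessed value = $610,700 × 0.81 = $494,667
Combined rate = 0.00681 + 0.006 + 0.01 = 0.02281
Old tax = $687,082.5 × 0.02281 = $15,672.351825
New tax = $494,667 × 0.02281 = $11,283.35427
Reduction = $15,672.351825 − $11,283.35427 = $4,388.997555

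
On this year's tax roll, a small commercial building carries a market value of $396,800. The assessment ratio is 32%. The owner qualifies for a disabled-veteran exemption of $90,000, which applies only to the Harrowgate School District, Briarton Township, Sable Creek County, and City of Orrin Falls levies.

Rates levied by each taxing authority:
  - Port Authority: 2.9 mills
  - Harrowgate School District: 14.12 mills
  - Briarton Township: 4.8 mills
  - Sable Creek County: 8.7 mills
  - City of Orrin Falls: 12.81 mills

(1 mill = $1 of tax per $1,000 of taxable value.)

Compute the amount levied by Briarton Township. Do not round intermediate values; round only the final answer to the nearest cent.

Assessed value = $396,800 × 0.32 = $126,976
Briarton Township taxable value = $126,976 − $90,000 = $36,976
Briarton Township levy = $36,976 × 0.0048 = $177.4848

$177.48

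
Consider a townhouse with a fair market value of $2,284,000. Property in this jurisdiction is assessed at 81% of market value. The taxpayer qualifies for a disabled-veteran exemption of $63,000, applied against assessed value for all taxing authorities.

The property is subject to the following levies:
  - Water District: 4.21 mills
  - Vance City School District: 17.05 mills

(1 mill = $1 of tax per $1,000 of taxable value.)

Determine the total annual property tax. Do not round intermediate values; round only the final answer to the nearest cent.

$37,992.47

Assessed value = $2,284,000 × 0.81 = $1,850,040
Taxable value = $1,850,040 − $63,000 = $1,787,040
Water District: $1,787,040 × 0.00421 = $7,523.4384
Vance City School District: $1,787,040 × 0.01705 = $30,469.032
Total = $7,523.4384 + $30,469.032 = $37,992.4704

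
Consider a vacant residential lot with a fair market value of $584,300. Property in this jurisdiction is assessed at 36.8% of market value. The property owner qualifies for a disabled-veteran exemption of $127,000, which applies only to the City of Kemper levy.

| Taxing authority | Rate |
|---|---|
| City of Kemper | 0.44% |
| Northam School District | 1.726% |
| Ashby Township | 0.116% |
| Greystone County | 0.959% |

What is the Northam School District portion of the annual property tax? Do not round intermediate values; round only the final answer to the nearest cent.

$3,711.29

Assessed value = $584,300 × 0.368 = $215,022.4
Northam School District taxable value = $215,022.4 (exemption does not apply)
Northam School District levy = $215,022.4 × 0.01726 = $3,711.286624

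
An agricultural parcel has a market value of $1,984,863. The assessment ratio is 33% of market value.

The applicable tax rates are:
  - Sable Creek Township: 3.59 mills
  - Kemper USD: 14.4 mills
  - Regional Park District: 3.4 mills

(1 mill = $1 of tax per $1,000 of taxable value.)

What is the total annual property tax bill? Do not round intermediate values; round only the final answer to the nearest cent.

Assessed value = $1,984,863 × 0.33 = $655,004.79
Sable Creek Township: $655,004.79 × 0.00359 = $2,351.4671961
Kemper USD: $655,004.79 × 0.0144 = $9,432.068976
Regional Park District: $655,004.79 × 0.0034 = $2,227.016286
Total = $2,351.4671961 + $9,432.068976 + $2,227.016286 = $14,010.5524581

$14,010.55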